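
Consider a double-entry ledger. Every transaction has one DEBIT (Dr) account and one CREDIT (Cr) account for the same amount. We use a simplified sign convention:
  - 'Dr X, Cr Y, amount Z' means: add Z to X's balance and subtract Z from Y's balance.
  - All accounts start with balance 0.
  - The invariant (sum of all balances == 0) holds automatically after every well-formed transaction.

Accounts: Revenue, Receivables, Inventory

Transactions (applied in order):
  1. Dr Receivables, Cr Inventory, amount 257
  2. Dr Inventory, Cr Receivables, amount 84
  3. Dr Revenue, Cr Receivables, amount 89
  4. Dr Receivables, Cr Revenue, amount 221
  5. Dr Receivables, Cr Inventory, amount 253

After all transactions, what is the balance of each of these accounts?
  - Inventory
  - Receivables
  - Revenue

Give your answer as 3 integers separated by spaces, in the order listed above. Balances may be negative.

Answer: -426 558 -132

Derivation:
After txn 1 (Dr Receivables, Cr Inventory, amount 257): Inventory=-257 Receivables=257
After txn 2 (Dr Inventory, Cr Receivables, amount 84): Inventory=-173 Receivables=173
After txn 3 (Dr Revenue, Cr Receivables, amount 89): Inventory=-173 Receivables=84 Revenue=89
After txn 4 (Dr Receivables, Cr Revenue, amount 221): Inventory=-173 Receivables=305 Revenue=-132
After txn 5 (Dr Receivables, Cr Inventory, amount 253): Inventory=-426 Receivables=558 Revenue=-132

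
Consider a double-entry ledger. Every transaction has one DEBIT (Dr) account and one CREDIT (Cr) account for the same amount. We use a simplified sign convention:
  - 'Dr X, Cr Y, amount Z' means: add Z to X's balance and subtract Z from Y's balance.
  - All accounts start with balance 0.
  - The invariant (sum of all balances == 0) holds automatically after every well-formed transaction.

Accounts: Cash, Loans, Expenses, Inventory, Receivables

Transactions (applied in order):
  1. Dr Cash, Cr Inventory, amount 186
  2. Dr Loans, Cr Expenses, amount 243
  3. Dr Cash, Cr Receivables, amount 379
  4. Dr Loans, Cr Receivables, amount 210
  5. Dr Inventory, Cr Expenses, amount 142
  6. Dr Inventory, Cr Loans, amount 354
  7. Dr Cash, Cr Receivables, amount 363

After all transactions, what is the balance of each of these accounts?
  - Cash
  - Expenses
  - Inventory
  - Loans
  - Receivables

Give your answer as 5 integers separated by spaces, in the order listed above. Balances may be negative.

After txn 1 (Dr Cash, Cr Inventory, amount 186): Cash=186 Inventory=-186
After txn 2 (Dr Loans, Cr Expenses, amount 243): Cash=186 Expenses=-243 Inventory=-186 Loans=243
After txn 3 (Dr Cash, Cr Receivables, amount 379): Cash=565 Expenses=-243 Inventory=-186 Loans=243 Receivables=-379
After txn 4 (Dr Loans, Cr Receivables, amount 210): Cash=565 Expenses=-243 Inventory=-186 Loans=453 Receivables=-589
After txn 5 (Dr Inventory, Cr Expenses, amount 142): Cash=565 Expenses=-385 Inventory=-44 Loans=453 Receivables=-589
After txn 6 (Dr Inventory, Cr Loans, amount 354): Cash=565 Expenses=-385 Inventory=310 Loans=99 Receivables=-589
After txn 7 (Dr Cash, Cr Receivables, amount 363): Cash=928 Expenses=-385 Inventory=310 Loans=99 Receivables=-952

Answer: 928 -385 310 99 -952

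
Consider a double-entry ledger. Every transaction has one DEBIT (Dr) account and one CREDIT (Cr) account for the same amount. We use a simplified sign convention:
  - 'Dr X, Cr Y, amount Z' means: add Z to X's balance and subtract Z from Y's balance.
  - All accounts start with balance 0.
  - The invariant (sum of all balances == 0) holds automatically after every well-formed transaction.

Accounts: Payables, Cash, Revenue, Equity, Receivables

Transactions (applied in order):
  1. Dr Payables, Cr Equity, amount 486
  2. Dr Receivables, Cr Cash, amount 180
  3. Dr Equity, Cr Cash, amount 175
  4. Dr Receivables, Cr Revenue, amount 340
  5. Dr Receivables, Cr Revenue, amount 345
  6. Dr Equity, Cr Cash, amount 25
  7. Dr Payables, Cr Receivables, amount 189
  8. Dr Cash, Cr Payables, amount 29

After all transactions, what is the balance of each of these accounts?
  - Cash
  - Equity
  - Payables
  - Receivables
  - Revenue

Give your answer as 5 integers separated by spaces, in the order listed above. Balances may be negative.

After txn 1 (Dr Payables, Cr Equity, amount 486): Equity=-486 Payables=486
After txn 2 (Dr Receivables, Cr Cash, amount 180): Cash=-180 Equity=-486 Payables=486 Receivables=180
After txn 3 (Dr Equity, Cr Cash, amount 175): Cash=-355 Equity=-311 Payables=486 Receivables=180
After txn 4 (Dr Receivables, Cr Revenue, amount 340): Cash=-355 Equity=-311 Payables=486 Receivables=520 Revenue=-340
After txn 5 (Dr Receivables, Cr Revenue, amount 345): Cash=-355 Equity=-311 Payables=486 Receivables=865 Revenue=-685
After txn 6 (Dr Equity, Cr Cash, amount 25): Cash=-380 Equity=-286 Payables=486 Receivables=865 Revenue=-685
After txn 7 (Dr Payables, Cr Receivables, amount 189): Cash=-380 Equity=-286 Payables=675 Receivables=676 Revenue=-685
After txn 8 (Dr Cash, Cr Payables, amount 29): Cash=-351 Equity=-286 Payables=646 Receivables=676 Revenue=-685

Answer: -351 -286 646 676 -685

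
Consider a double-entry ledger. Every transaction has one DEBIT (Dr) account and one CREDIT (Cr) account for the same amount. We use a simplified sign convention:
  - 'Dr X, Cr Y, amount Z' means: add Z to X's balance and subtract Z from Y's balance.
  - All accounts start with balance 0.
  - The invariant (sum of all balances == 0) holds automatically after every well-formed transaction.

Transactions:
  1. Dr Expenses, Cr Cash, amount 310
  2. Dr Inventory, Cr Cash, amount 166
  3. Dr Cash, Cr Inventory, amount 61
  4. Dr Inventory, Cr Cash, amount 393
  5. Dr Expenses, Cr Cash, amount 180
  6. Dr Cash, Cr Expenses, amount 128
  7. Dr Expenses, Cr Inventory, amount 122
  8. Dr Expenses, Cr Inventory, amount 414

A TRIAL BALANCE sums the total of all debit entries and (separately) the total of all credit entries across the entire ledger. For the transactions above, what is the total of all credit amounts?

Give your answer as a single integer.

Answer: 1774

Derivation:
Txn 1: credit+=310
Txn 2: credit+=166
Txn 3: credit+=61
Txn 4: credit+=393
Txn 5: credit+=180
Txn 6: credit+=128
Txn 7: credit+=122
Txn 8: credit+=414
Total credits = 1774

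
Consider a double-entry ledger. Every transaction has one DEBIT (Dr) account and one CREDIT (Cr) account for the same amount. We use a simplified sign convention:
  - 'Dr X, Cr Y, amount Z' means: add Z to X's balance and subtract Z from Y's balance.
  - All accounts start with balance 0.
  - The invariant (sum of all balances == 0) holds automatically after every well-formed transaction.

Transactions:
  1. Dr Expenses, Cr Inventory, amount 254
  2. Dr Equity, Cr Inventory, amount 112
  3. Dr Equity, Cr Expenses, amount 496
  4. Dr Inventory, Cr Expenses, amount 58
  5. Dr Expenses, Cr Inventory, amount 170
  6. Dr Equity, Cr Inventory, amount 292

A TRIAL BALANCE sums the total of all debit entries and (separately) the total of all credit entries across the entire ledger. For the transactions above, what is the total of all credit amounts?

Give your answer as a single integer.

Txn 1: credit+=254
Txn 2: credit+=112
Txn 3: credit+=496
Txn 4: credit+=58
Txn 5: credit+=170
Txn 6: credit+=292
Total credits = 1382

Answer: 1382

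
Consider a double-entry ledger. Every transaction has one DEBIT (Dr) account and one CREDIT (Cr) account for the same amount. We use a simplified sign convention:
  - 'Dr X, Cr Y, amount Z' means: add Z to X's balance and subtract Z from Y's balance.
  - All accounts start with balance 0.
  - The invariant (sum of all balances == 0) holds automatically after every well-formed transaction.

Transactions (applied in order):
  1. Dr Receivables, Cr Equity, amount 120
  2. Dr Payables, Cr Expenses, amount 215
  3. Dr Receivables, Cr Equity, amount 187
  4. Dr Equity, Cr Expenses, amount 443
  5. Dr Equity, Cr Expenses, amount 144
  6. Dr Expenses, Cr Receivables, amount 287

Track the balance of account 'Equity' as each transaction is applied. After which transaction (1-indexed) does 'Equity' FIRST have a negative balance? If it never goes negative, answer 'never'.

After txn 1: Equity=-120

Answer: 1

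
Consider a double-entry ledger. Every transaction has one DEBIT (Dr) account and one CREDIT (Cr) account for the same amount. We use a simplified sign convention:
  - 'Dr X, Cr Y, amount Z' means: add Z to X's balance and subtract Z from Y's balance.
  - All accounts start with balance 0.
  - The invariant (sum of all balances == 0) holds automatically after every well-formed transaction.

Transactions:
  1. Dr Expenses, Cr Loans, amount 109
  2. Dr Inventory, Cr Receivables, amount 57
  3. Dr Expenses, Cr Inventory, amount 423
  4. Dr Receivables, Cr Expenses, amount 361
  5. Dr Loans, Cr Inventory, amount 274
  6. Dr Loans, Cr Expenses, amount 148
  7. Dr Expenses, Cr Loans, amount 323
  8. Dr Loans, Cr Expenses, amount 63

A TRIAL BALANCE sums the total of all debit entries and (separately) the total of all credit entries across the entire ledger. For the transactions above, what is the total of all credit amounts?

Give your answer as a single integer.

Txn 1: credit+=109
Txn 2: credit+=57
Txn 3: credit+=423
Txn 4: credit+=361
Txn 5: credit+=274
Txn 6: credit+=148
Txn 7: credit+=323
Txn 8: credit+=63
Total credits = 1758

Answer: 1758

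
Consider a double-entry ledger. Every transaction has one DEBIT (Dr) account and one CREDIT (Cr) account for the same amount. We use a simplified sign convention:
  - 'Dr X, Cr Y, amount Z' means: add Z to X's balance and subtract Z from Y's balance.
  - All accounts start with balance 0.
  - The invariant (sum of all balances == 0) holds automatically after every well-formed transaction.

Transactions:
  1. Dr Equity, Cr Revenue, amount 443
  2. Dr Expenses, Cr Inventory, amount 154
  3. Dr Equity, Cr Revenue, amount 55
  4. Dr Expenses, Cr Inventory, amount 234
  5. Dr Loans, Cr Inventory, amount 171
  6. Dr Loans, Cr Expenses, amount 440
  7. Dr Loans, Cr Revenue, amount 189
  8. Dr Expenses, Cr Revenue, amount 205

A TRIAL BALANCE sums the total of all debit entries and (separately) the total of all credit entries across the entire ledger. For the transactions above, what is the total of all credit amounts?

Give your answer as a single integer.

Txn 1: credit+=443
Txn 2: credit+=154
Txn 3: credit+=55
Txn 4: credit+=234
Txn 5: credit+=171
Txn 6: credit+=440
Txn 7: credit+=189
Txn 8: credit+=205
Total credits = 1891

Answer: 1891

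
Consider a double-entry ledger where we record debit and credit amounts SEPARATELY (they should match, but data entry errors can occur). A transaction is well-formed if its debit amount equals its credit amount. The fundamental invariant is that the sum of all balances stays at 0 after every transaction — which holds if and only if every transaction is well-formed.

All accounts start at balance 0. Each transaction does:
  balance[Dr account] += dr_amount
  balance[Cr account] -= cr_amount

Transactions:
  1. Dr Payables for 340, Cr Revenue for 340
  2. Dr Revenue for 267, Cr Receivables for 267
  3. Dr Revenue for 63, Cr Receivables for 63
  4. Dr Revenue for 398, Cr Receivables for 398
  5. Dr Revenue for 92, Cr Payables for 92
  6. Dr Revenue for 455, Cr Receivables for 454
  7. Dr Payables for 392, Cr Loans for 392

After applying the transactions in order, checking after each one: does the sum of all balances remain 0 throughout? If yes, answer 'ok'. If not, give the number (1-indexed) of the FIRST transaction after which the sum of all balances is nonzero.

Answer: 6

Derivation:
After txn 1: dr=340 cr=340 sum_balances=0
After txn 2: dr=267 cr=267 sum_balances=0
After txn 3: dr=63 cr=63 sum_balances=0
After txn 4: dr=398 cr=398 sum_balances=0
After txn 5: dr=92 cr=92 sum_balances=0
After txn 6: dr=455 cr=454 sum_balances=1
After txn 7: dr=392 cr=392 sum_balances=1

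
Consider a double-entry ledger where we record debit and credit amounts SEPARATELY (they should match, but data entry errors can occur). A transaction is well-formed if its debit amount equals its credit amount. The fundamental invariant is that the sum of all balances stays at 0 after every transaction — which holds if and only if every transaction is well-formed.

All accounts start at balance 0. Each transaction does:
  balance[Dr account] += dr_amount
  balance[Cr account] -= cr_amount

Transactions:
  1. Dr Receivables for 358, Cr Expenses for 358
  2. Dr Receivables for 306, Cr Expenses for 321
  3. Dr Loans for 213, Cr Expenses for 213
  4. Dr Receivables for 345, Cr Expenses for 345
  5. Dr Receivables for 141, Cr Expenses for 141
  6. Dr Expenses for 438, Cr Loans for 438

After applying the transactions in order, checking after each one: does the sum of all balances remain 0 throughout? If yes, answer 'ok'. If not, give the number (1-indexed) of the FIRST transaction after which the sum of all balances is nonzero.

Answer: 2

Derivation:
After txn 1: dr=358 cr=358 sum_balances=0
After txn 2: dr=306 cr=321 sum_balances=-15
After txn 3: dr=213 cr=213 sum_balances=-15
After txn 4: dr=345 cr=345 sum_balances=-15
After txn 5: dr=141 cr=141 sum_balances=-15
After txn 6: dr=438 cr=438 sum_balances=-15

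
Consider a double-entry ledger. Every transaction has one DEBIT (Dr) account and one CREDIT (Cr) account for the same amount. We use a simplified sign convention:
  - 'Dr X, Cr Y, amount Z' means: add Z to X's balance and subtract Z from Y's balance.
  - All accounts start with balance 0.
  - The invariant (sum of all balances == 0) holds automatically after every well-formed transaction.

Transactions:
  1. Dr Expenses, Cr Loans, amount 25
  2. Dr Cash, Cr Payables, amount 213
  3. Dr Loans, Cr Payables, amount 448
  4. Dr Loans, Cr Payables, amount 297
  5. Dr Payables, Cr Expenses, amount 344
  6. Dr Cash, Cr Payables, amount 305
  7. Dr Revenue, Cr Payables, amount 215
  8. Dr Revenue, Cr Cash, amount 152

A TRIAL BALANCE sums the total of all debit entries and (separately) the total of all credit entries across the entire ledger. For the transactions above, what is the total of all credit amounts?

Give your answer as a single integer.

Txn 1: credit+=25
Txn 2: credit+=213
Txn 3: credit+=448
Txn 4: credit+=297
Txn 5: credit+=344
Txn 6: credit+=305
Txn 7: credit+=215
Txn 8: credit+=152
Total credits = 1999

Answer: 1999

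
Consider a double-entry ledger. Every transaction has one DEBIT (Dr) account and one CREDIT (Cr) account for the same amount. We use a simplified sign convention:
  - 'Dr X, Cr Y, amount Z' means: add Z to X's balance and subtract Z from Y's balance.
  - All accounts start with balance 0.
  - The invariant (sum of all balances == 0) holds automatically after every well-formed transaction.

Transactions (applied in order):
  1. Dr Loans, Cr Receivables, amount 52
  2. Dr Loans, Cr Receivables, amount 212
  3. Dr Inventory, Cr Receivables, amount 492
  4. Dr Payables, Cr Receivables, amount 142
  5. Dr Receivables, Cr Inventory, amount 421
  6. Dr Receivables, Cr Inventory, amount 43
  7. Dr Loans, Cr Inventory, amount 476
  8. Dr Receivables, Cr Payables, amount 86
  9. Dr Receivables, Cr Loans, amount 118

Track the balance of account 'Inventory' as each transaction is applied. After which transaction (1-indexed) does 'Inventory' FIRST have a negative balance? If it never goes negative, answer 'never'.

Answer: 7

Derivation:
After txn 1: Inventory=0
After txn 2: Inventory=0
After txn 3: Inventory=492
After txn 4: Inventory=492
After txn 5: Inventory=71
After txn 6: Inventory=28
After txn 7: Inventory=-448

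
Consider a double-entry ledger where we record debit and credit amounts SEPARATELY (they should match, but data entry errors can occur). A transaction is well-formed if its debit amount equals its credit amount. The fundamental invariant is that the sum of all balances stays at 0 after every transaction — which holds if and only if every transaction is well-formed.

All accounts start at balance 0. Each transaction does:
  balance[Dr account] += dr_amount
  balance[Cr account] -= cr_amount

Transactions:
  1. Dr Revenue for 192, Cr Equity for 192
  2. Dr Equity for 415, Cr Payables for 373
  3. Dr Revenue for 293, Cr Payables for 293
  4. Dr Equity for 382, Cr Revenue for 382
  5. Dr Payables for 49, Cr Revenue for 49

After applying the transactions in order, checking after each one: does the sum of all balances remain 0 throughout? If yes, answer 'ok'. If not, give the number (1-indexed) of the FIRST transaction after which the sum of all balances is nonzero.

Answer: 2

Derivation:
After txn 1: dr=192 cr=192 sum_balances=0
After txn 2: dr=415 cr=373 sum_balances=42
After txn 3: dr=293 cr=293 sum_balances=42
After txn 4: dr=382 cr=382 sum_balances=42
After txn 5: dr=49 cr=49 sum_balances=42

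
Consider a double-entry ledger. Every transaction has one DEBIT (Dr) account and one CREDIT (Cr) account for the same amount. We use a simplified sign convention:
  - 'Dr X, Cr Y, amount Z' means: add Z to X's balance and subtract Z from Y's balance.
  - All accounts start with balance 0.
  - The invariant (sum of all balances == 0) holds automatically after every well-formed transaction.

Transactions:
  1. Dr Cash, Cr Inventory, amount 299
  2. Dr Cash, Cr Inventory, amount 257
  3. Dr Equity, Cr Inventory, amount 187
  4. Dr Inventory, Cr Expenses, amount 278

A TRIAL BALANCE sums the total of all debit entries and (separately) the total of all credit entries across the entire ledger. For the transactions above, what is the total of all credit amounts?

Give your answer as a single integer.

Txn 1: credit+=299
Txn 2: credit+=257
Txn 3: credit+=187
Txn 4: credit+=278
Total credits = 1021

Answer: 1021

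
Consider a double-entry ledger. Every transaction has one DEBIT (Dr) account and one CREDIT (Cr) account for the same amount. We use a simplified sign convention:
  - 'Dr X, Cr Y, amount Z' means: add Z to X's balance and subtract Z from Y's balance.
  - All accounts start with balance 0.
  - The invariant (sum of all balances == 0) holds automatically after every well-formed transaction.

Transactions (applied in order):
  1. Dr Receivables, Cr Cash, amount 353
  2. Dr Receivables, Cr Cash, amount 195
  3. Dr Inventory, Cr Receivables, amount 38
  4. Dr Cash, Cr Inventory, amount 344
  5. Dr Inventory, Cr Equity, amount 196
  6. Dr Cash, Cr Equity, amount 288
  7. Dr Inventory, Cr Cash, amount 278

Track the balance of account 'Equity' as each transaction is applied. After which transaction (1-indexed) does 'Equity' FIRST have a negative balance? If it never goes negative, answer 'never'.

After txn 1: Equity=0
After txn 2: Equity=0
After txn 3: Equity=0
After txn 4: Equity=0
After txn 5: Equity=-196

Answer: 5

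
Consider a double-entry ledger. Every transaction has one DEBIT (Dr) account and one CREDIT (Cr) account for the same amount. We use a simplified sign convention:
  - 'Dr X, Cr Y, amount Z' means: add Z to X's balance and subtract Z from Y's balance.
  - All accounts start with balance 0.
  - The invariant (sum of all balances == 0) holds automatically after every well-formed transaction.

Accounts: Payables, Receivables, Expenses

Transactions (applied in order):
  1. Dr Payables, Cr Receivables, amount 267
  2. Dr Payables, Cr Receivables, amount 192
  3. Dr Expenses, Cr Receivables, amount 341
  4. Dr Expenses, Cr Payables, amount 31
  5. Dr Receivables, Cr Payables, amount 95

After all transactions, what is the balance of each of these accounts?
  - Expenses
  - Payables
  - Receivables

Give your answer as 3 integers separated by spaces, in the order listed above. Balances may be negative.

After txn 1 (Dr Payables, Cr Receivables, amount 267): Payables=267 Receivables=-267
After txn 2 (Dr Payables, Cr Receivables, amount 192): Payables=459 Receivables=-459
After txn 3 (Dr Expenses, Cr Receivables, amount 341): Expenses=341 Payables=459 Receivables=-800
After txn 4 (Dr Expenses, Cr Payables, amount 31): Expenses=372 Payables=428 Receivables=-800
After txn 5 (Dr Receivables, Cr Payables, amount 95): Expenses=372 Payables=333 Receivables=-705

Answer: 372 333 -705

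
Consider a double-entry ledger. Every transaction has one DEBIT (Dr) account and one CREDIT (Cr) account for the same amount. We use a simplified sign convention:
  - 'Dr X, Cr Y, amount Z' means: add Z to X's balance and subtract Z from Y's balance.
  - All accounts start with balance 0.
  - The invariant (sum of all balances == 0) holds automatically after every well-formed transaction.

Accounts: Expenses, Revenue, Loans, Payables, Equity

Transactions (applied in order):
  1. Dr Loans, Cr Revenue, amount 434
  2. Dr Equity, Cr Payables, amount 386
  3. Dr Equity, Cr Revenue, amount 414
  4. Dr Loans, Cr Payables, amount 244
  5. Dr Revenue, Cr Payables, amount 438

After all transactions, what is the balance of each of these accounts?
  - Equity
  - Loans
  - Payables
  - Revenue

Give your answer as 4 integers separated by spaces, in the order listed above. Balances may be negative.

After txn 1 (Dr Loans, Cr Revenue, amount 434): Loans=434 Revenue=-434
After txn 2 (Dr Equity, Cr Payables, amount 386): Equity=386 Loans=434 Payables=-386 Revenue=-434
After txn 3 (Dr Equity, Cr Revenue, amount 414): Equity=800 Loans=434 Payables=-386 Revenue=-848
After txn 4 (Dr Loans, Cr Payables, amount 244): Equity=800 Loans=678 Payables=-630 Revenue=-848
After txn 5 (Dr Revenue, Cr Payables, amount 438): Equity=800 Loans=678 Payables=-1068 Revenue=-410

Answer: 800 678 -1068 -410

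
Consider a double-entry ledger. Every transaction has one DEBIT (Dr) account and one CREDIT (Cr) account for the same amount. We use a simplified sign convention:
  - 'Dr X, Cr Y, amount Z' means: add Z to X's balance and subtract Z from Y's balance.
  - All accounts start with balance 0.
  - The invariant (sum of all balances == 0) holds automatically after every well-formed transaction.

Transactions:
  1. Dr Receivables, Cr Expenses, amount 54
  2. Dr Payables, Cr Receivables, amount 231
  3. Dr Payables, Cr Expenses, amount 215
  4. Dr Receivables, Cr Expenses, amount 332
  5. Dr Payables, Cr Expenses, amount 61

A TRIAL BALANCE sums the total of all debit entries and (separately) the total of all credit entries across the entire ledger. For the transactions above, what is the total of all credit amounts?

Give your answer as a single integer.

Answer: 893

Derivation:
Txn 1: credit+=54
Txn 2: credit+=231
Txn 3: credit+=215
Txn 4: credit+=332
Txn 5: credit+=61
Total credits = 893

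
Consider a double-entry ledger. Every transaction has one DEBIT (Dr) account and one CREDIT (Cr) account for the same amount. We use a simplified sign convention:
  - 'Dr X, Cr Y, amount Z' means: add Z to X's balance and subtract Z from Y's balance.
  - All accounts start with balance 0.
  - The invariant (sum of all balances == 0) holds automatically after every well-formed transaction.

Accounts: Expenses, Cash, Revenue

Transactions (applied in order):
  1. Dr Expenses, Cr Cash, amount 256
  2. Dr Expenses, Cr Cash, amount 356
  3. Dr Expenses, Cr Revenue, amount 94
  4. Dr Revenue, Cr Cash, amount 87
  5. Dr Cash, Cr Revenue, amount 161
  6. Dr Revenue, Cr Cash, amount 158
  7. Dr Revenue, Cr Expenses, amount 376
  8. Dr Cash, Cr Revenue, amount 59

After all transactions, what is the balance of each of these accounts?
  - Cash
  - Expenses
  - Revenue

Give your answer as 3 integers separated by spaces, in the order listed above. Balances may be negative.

Answer: -637 330 307

Derivation:
After txn 1 (Dr Expenses, Cr Cash, amount 256): Cash=-256 Expenses=256
After txn 2 (Dr Expenses, Cr Cash, amount 356): Cash=-612 Expenses=612
After txn 3 (Dr Expenses, Cr Revenue, amount 94): Cash=-612 Expenses=706 Revenue=-94
After txn 4 (Dr Revenue, Cr Cash, amount 87): Cash=-699 Expenses=706 Revenue=-7
After txn 5 (Dr Cash, Cr Revenue, amount 161): Cash=-538 Expenses=706 Revenue=-168
After txn 6 (Dr Revenue, Cr Cash, amount 158): Cash=-696 Expenses=706 Revenue=-10
After txn 7 (Dr Revenue, Cr Expenses, amount 376): Cash=-696 Expenses=330 Revenue=366
After txn 8 (Dr Cash, Cr Revenue, amount 59): Cash=-637 Expenses=330 Revenue=307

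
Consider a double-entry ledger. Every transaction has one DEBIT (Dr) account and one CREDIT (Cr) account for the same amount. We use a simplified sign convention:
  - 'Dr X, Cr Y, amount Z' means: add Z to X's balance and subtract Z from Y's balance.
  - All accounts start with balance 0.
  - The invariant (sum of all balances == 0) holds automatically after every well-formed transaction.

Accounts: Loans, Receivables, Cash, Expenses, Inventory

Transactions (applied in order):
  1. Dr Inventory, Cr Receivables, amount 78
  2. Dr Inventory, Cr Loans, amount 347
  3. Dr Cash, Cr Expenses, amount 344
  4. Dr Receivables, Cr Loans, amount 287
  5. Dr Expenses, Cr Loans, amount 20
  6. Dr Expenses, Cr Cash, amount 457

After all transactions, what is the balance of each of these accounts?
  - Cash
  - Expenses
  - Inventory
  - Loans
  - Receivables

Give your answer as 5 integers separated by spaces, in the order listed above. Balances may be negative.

Answer: -113 133 425 -654 209

Derivation:
After txn 1 (Dr Inventory, Cr Receivables, amount 78): Inventory=78 Receivables=-78
After txn 2 (Dr Inventory, Cr Loans, amount 347): Inventory=425 Loans=-347 Receivables=-78
After txn 3 (Dr Cash, Cr Expenses, amount 344): Cash=344 Expenses=-344 Inventory=425 Loans=-347 Receivables=-78
After txn 4 (Dr Receivables, Cr Loans, amount 287): Cash=344 Expenses=-344 Inventory=425 Loans=-634 Receivables=209
After txn 5 (Dr Expenses, Cr Loans, amount 20): Cash=344 Expenses=-324 Inventory=425 Loans=-654 Receivables=209
After txn 6 (Dr Expenses, Cr Cash, amount 457): Cash=-113 Expenses=133 Inventory=425 Loans=-654 Receivables=209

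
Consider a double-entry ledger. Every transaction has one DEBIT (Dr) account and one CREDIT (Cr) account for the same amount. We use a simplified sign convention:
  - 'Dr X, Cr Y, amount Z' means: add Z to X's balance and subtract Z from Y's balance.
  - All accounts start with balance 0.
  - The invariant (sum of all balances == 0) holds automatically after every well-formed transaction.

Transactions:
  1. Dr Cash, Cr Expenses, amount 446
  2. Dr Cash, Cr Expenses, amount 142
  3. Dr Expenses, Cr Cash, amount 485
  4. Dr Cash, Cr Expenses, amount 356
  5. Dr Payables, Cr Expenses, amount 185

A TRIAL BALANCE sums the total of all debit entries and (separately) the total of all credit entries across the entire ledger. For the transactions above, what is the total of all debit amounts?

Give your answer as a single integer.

Txn 1: debit+=446
Txn 2: debit+=142
Txn 3: debit+=485
Txn 4: debit+=356
Txn 5: debit+=185
Total debits = 1614

Answer: 1614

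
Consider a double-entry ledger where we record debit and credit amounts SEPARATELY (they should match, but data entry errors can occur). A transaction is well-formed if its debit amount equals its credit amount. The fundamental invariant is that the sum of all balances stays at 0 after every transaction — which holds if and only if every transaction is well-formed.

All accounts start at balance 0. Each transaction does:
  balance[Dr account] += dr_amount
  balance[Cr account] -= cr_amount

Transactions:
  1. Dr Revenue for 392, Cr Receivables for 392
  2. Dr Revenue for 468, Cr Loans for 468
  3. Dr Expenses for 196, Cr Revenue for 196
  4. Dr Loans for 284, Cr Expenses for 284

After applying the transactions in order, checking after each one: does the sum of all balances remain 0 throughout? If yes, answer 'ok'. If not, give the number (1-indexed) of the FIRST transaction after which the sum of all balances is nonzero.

Answer: ok

Derivation:
After txn 1: dr=392 cr=392 sum_balances=0
After txn 2: dr=468 cr=468 sum_balances=0
After txn 3: dr=196 cr=196 sum_balances=0
After txn 4: dr=284 cr=284 sum_balances=0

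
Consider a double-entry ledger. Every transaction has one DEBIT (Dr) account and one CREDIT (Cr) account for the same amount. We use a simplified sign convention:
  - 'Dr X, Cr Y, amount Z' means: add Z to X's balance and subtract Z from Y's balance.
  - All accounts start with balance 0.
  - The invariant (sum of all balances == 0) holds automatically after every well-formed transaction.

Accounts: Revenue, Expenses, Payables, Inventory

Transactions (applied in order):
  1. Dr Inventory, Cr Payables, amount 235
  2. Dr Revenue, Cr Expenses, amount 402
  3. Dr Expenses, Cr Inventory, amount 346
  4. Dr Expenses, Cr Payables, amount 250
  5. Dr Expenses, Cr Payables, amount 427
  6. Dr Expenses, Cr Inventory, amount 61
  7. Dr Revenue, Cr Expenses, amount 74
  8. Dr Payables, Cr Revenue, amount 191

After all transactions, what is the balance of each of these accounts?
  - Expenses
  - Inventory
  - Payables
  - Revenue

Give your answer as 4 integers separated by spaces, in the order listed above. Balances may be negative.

After txn 1 (Dr Inventory, Cr Payables, amount 235): Inventory=235 Payables=-235
After txn 2 (Dr Revenue, Cr Expenses, amount 402): Expenses=-402 Inventory=235 Payables=-235 Revenue=402
After txn 3 (Dr Expenses, Cr Inventory, amount 346): Expenses=-56 Inventory=-111 Payables=-235 Revenue=402
After txn 4 (Dr Expenses, Cr Payables, amount 250): Expenses=194 Inventory=-111 Payables=-485 Revenue=402
After txn 5 (Dr Expenses, Cr Payables, amount 427): Expenses=621 Inventory=-111 Payables=-912 Revenue=402
After txn 6 (Dr Expenses, Cr Inventory, amount 61): Expenses=682 Inventory=-172 Payables=-912 Revenue=402
After txn 7 (Dr Revenue, Cr Expenses, amount 74): Expenses=608 Inventory=-172 Payables=-912 Revenue=476
After txn 8 (Dr Payables, Cr Revenue, amount 191): Expenses=608 Inventory=-172 Payables=-721 Revenue=285

Answer: 608 -172 -721 285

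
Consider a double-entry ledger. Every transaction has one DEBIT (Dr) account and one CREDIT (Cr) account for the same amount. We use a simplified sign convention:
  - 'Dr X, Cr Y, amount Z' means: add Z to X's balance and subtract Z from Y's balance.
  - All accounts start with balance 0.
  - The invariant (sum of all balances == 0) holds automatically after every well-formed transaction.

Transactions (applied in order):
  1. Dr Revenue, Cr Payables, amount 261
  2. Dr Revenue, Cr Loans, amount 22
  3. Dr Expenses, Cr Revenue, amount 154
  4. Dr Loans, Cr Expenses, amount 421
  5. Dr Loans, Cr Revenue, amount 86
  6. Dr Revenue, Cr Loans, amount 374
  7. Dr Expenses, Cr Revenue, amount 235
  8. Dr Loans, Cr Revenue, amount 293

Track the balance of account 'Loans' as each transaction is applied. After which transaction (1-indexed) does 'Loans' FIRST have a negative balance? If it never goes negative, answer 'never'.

Answer: 2

Derivation:
After txn 1: Loans=0
After txn 2: Loans=-22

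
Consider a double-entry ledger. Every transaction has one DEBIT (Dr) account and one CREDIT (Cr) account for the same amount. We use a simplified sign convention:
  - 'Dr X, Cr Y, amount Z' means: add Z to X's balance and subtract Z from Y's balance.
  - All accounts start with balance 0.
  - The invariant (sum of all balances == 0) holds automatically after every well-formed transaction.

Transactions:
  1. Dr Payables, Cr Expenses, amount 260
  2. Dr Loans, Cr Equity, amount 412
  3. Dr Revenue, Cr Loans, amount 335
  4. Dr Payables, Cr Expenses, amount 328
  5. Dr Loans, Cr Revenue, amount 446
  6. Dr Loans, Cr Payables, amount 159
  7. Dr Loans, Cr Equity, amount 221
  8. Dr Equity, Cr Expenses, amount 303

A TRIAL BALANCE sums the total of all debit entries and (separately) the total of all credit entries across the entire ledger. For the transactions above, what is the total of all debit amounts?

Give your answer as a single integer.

Answer: 2464

Derivation:
Txn 1: debit+=260
Txn 2: debit+=412
Txn 3: debit+=335
Txn 4: debit+=328
Txn 5: debit+=446
Txn 6: debit+=159
Txn 7: debit+=221
Txn 8: debit+=303
Total debits = 2464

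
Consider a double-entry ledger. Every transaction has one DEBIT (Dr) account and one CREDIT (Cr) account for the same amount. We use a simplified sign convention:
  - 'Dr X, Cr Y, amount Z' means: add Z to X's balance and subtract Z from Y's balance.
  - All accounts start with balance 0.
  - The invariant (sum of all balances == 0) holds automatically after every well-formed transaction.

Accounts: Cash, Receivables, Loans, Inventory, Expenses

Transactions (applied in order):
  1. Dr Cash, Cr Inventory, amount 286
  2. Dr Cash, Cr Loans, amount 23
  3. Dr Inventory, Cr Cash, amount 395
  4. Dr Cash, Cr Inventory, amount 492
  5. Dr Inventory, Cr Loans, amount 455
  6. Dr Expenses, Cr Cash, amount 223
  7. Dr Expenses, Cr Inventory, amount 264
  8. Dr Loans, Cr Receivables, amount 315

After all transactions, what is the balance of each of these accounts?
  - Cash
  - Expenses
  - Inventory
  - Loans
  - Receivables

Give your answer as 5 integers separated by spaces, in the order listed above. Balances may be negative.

Answer: 183 487 -192 -163 -315

Derivation:
After txn 1 (Dr Cash, Cr Inventory, amount 286): Cash=286 Inventory=-286
After txn 2 (Dr Cash, Cr Loans, amount 23): Cash=309 Inventory=-286 Loans=-23
After txn 3 (Dr Inventory, Cr Cash, amount 395): Cash=-86 Inventory=109 Loans=-23
After txn 4 (Dr Cash, Cr Inventory, amount 492): Cash=406 Inventory=-383 Loans=-23
After txn 5 (Dr Inventory, Cr Loans, amount 455): Cash=406 Inventory=72 Loans=-478
After txn 6 (Dr Expenses, Cr Cash, amount 223): Cash=183 Expenses=223 Inventory=72 Loans=-478
After txn 7 (Dr Expenses, Cr Inventory, amount 264): Cash=183 Expenses=487 Inventory=-192 Loans=-478
After txn 8 (Dr Loans, Cr Receivables, amount 315): Cash=183 Expenses=487 Inventory=-192 Loans=-163 Receivables=-315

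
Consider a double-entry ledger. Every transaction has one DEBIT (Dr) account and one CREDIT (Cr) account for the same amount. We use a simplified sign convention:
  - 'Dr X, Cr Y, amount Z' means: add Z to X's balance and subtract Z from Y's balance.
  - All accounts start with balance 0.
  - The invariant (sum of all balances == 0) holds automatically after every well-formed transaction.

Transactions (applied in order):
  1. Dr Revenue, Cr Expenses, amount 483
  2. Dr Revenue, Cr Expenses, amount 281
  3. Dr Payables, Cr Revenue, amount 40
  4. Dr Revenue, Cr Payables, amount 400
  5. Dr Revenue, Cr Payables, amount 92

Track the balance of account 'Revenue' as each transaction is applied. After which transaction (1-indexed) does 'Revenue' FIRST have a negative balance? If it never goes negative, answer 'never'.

After txn 1: Revenue=483
After txn 2: Revenue=764
After txn 3: Revenue=724
After txn 4: Revenue=1124
After txn 5: Revenue=1216

Answer: never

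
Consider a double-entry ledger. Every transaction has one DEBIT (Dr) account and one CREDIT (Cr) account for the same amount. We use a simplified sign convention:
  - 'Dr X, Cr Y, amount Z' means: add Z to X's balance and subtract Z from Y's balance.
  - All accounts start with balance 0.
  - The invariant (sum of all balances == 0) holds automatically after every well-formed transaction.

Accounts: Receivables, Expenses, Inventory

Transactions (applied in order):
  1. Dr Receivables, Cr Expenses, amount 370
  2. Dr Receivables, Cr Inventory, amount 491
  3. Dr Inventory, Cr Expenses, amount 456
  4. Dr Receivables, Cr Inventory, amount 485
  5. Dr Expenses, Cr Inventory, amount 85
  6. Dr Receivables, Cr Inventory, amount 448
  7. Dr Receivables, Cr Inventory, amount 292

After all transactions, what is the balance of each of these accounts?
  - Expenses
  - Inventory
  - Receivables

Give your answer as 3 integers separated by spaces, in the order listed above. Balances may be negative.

Answer: -741 -1345 2086

Derivation:
After txn 1 (Dr Receivables, Cr Expenses, amount 370): Expenses=-370 Receivables=370
After txn 2 (Dr Receivables, Cr Inventory, amount 491): Expenses=-370 Inventory=-491 Receivables=861
After txn 3 (Dr Inventory, Cr Expenses, amount 456): Expenses=-826 Inventory=-35 Receivables=861
After txn 4 (Dr Receivables, Cr Inventory, amount 485): Expenses=-826 Inventory=-520 Receivables=1346
After txn 5 (Dr Expenses, Cr Inventory, amount 85): Expenses=-741 Inventory=-605 Receivables=1346
After txn 6 (Dr Receivables, Cr Inventory, amount 448): Expenses=-741 Inventory=-1053 Receivables=1794
After txn 7 (Dr Receivables, Cr Inventory, amount 292): Expenses=-741 Inventory=-1345 Receivables=2086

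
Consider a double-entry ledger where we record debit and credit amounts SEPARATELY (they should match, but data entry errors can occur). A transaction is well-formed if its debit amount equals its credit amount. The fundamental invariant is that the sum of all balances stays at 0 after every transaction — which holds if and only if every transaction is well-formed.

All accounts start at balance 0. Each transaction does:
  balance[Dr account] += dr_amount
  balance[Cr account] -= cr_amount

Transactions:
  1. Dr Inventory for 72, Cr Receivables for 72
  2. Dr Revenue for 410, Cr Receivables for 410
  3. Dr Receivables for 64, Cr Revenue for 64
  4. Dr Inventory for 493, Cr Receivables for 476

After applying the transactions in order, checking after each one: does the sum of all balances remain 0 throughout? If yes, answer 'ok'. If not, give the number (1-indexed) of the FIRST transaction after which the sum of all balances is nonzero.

After txn 1: dr=72 cr=72 sum_balances=0
After txn 2: dr=410 cr=410 sum_balances=0
After txn 3: dr=64 cr=64 sum_balances=0
After txn 4: dr=493 cr=476 sum_balances=17

Answer: 4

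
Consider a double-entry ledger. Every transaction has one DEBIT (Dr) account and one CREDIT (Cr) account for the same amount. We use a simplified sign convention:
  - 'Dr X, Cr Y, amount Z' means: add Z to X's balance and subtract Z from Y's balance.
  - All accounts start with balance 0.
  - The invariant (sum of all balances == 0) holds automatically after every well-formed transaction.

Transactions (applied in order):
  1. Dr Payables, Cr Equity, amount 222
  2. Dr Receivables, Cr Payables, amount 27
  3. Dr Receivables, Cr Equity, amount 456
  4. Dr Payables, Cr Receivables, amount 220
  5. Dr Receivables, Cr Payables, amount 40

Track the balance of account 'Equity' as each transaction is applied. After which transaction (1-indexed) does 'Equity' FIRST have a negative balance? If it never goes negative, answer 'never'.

Answer: 1

Derivation:
After txn 1: Equity=-222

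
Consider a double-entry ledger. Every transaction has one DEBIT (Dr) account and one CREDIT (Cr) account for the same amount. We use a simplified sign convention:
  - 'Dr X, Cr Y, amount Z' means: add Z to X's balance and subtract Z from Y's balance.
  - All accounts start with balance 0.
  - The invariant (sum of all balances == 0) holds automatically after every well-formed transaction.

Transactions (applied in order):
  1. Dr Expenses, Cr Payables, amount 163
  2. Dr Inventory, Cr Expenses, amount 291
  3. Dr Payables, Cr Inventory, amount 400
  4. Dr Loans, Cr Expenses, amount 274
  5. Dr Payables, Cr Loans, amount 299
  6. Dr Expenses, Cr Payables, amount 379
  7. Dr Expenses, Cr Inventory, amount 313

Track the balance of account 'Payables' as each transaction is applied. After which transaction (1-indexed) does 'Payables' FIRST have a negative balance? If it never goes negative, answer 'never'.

After txn 1: Payables=-163

Answer: 1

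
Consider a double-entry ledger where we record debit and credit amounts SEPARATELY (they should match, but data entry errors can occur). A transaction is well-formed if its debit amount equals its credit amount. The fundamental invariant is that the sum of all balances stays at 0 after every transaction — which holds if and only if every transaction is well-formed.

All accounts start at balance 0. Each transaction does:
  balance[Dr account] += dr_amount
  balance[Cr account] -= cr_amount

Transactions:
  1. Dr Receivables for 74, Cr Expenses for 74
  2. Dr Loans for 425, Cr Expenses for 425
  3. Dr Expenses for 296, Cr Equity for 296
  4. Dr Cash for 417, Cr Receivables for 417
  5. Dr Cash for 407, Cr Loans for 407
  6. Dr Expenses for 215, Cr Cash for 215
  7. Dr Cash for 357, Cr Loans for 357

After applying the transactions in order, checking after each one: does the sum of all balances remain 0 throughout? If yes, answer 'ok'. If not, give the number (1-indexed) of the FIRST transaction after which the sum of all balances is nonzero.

Answer: ok

Derivation:
After txn 1: dr=74 cr=74 sum_balances=0
After txn 2: dr=425 cr=425 sum_balances=0
After txn 3: dr=296 cr=296 sum_balances=0
After txn 4: dr=417 cr=417 sum_balances=0
After txn 5: dr=407 cr=407 sum_balances=0
After txn 6: dr=215 cr=215 sum_balances=0
After txn 7: dr=357 cr=357 sum_balances=0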